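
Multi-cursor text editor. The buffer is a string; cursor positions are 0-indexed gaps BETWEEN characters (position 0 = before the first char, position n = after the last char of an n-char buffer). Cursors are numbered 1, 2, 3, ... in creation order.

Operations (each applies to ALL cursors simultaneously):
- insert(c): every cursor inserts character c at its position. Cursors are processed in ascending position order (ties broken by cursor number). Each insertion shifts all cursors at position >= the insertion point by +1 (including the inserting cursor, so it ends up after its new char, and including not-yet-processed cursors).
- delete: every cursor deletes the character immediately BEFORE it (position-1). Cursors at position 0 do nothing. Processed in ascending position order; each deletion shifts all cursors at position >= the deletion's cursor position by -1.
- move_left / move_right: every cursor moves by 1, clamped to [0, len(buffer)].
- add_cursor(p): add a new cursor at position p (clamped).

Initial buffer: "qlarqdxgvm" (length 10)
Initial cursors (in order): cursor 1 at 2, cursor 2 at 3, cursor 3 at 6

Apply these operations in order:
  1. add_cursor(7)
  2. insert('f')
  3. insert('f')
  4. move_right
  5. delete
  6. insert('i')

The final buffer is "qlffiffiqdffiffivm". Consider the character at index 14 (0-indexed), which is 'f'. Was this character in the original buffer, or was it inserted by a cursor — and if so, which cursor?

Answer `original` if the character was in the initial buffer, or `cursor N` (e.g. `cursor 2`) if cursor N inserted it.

After op 1 (add_cursor(7)): buffer="qlarqdxgvm" (len 10), cursors c1@2 c2@3 c3@6 c4@7, authorship ..........
After op 2 (insert('f')): buffer="qlfafrqdfxfgvm" (len 14), cursors c1@3 c2@5 c3@9 c4@11, authorship ..1.2...3.4...
After op 3 (insert('f')): buffer="qlffaffrqdffxffgvm" (len 18), cursors c1@4 c2@7 c3@12 c4@15, authorship ..11.22...33.44...
After op 4 (move_right): buffer="qlffaffrqdffxffgvm" (len 18), cursors c1@5 c2@8 c3@13 c4@16, authorship ..11.22...33.44...
After op 5 (delete): buffer="qlffffqdffffvm" (len 14), cursors c1@4 c2@6 c3@10 c4@12, authorship ..1122..3344..
After op 6 (insert('i')): buffer="qlffiffiqdffiffivm" (len 18), cursors c1@5 c2@8 c3@13 c4@16, authorship ..111222..333444..
Authorship (.=original, N=cursor N): . . 1 1 1 2 2 2 . . 3 3 3 4 4 4 . .
Index 14: author = 4

Answer: cursor 4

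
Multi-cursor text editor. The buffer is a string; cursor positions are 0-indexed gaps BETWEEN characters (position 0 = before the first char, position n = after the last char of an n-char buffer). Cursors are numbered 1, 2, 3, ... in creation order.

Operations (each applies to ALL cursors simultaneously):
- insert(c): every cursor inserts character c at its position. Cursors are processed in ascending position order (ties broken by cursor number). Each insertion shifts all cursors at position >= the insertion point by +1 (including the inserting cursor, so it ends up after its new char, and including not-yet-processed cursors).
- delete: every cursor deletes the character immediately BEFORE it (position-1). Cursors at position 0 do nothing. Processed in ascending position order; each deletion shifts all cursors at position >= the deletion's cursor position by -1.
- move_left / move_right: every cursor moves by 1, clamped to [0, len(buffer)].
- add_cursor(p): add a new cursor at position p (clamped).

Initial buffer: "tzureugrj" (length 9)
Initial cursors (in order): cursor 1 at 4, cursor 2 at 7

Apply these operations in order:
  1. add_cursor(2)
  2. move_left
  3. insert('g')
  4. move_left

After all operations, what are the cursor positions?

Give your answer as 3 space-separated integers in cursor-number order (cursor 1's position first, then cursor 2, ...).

After op 1 (add_cursor(2)): buffer="tzureugrj" (len 9), cursors c3@2 c1@4 c2@7, authorship .........
After op 2 (move_left): buffer="tzureugrj" (len 9), cursors c3@1 c1@3 c2@6, authorship .........
After op 3 (insert('g')): buffer="tgzugreuggrj" (len 12), cursors c3@2 c1@5 c2@9, authorship .3..1...2...
After op 4 (move_left): buffer="tgzugreuggrj" (len 12), cursors c3@1 c1@4 c2@8, authorship .3..1...2...

Answer: 4 8 1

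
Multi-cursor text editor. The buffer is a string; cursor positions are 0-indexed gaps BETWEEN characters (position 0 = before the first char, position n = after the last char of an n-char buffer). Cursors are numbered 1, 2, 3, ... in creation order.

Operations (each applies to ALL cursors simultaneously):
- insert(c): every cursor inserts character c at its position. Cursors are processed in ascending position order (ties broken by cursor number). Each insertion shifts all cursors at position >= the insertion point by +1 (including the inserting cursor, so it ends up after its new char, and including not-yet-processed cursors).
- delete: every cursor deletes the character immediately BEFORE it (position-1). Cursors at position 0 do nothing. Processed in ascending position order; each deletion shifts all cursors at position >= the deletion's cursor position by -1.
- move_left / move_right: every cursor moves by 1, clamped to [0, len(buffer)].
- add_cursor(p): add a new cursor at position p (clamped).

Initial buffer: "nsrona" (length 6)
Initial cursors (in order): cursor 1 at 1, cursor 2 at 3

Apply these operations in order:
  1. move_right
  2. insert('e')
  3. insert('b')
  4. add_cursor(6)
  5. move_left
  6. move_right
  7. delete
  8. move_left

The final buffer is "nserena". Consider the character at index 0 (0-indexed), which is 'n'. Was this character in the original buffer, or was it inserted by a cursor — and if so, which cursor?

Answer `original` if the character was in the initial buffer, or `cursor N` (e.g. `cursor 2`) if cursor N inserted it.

Answer: original

Derivation:
After op 1 (move_right): buffer="nsrona" (len 6), cursors c1@2 c2@4, authorship ......
After op 2 (insert('e')): buffer="nseroena" (len 8), cursors c1@3 c2@6, authorship ..1..2..
After op 3 (insert('b')): buffer="nsebroebna" (len 10), cursors c1@4 c2@8, authorship ..11..22..
After op 4 (add_cursor(6)): buffer="nsebroebna" (len 10), cursors c1@4 c3@6 c2@8, authorship ..11..22..
After op 5 (move_left): buffer="nsebroebna" (len 10), cursors c1@3 c3@5 c2@7, authorship ..11..22..
After op 6 (move_right): buffer="nsebroebna" (len 10), cursors c1@4 c3@6 c2@8, authorship ..11..22..
After op 7 (delete): buffer="nserena" (len 7), cursors c1@3 c3@4 c2@5, authorship ..1.2..
After op 8 (move_left): buffer="nserena" (len 7), cursors c1@2 c3@3 c2@4, authorship ..1.2..
Authorship (.=original, N=cursor N): . . 1 . 2 . .
Index 0: author = original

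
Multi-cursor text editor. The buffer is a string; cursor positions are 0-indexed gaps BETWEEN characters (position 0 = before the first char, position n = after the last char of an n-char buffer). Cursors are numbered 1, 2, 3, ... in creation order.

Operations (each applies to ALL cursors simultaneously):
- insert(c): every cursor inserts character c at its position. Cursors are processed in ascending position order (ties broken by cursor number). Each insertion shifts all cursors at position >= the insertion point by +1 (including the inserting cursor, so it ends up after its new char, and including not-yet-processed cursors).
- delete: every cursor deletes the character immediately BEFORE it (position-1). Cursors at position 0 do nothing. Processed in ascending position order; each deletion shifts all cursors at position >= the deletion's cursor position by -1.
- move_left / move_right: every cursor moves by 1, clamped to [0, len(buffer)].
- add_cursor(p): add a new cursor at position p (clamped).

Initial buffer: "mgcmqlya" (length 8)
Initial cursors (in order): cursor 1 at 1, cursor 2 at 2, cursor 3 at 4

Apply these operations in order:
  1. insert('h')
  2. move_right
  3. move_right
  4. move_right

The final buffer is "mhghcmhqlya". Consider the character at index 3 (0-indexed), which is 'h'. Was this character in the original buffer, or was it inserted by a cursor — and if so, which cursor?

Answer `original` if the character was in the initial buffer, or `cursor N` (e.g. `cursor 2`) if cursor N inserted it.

After op 1 (insert('h')): buffer="mhghcmhqlya" (len 11), cursors c1@2 c2@4 c3@7, authorship .1.2..3....
After op 2 (move_right): buffer="mhghcmhqlya" (len 11), cursors c1@3 c2@5 c3@8, authorship .1.2..3....
After op 3 (move_right): buffer="mhghcmhqlya" (len 11), cursors c1@4 c2@6 c3@9, authorship .1.2..3....
After op 4 (move_right): buffer="mhghcmhqlya" (len 11), cursors c1@5 c2@7 c3@10, authorship .1.2..3....
Authorship (.=original, N=cursor N): . 1 . 2 . . 3 . . . .
Index 3: author = 2

Answer: cursor 2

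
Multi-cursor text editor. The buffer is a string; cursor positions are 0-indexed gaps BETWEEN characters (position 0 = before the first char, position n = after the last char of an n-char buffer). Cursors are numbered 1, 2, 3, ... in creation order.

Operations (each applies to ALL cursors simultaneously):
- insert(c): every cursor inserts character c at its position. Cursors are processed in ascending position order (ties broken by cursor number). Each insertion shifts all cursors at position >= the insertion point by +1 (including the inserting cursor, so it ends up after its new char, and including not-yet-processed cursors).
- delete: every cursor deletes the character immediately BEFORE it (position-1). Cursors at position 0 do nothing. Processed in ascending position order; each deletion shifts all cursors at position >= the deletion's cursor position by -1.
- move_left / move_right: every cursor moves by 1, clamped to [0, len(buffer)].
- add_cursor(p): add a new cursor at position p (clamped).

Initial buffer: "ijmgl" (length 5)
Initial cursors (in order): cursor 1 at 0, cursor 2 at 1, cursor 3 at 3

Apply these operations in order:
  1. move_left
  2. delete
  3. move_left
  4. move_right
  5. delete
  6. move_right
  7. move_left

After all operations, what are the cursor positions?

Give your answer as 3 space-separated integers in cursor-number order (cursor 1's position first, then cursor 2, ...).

After op 1 (move_left): buffer="ijmgl" (len 5), cursors c1@0 c2@0 c3@2, authorship .....
After op 2 (delete): buffer="imgl" (len 4), cursors c1@0 c2@0 c3@1, authorship ....
After op 3 (move_left): buffer="imgl" (len 4), cursors c1@0 c2@0 c3@0, authorship ....
After op 4 (move_right): buffer="imgl" (len 4), cursors c1@1 c2@1 c3@1, authorship ....
After op 5 (delete): buffer="mgl" (len 3), cursors c1@0 c2@0 c3@0, authorship ...
After op 6 (move_right): buffer="mgl" (len 3), cursors c1@1 c2@1 c3@1, authorship ...
After op 7 (move_left): buffer="mgl" (len 3), cursors c1@0 c2@0 c3@0, authorship ...

Answer: 0 0 0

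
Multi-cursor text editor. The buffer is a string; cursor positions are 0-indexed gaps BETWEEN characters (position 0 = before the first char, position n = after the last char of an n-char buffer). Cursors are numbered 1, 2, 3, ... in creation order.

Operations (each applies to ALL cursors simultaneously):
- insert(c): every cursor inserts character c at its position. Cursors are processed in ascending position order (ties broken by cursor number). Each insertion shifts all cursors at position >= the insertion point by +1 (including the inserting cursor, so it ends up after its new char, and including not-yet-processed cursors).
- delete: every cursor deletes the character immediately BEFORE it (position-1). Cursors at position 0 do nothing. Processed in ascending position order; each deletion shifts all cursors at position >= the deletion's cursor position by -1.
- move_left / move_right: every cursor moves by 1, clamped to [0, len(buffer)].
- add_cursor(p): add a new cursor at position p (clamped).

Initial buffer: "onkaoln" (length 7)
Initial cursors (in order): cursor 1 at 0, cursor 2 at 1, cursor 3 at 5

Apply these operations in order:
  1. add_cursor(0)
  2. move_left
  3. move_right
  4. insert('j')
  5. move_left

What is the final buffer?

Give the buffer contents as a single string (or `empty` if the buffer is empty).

Answer: ojjjnkaojln

Derivation:
After op 1 (add_cursor(0)): buffer="onkaoln" (len 7), cursors c1@0 c4@0 c2@1 c3@5, authorship .......
After op 2 (move_left): buffer="onkaoln" (len 7), cursors c1@0 c2@0 c4@0 c3@4, authorship .......
After op 3 (move_right): buffer="onkaoln" (len 7), cursors c1@1 c2@1 c4@1 c3@5, authorship .......
After op 4 (insert('j')): buffer="ojjjnkaojln" (len 11), cursors c1@4 c2@4 c4@4 c3@9, authorship .124....3..
After op 5 (move_left): buffer="ojjjnkaojln" (len 11), cursors c1@3 c2@3 c4@3 c3@8, authorship .124....3..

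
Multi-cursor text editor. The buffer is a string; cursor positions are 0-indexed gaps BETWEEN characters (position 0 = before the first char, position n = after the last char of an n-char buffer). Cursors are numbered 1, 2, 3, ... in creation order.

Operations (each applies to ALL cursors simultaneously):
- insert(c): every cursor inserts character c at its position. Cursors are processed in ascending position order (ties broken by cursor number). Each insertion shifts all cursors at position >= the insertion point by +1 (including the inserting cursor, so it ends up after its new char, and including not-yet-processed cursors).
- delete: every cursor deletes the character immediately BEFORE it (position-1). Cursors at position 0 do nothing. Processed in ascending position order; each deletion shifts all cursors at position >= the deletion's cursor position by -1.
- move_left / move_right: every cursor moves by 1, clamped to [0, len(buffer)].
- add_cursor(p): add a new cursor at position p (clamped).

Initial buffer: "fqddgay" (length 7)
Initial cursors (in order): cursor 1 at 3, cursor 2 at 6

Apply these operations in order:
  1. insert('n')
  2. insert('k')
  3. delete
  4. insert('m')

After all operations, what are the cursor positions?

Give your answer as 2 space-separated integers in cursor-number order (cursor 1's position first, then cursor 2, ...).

After op 1 (insert('n')): buffer="fqdndgany" (len 9), cursors c1@4 c2@8, authorship ...1...2.
After op 2 (insert('k')): buffer="fqdnkdganky" (len 11), cursors c1@5 c2@10, authorship ...11...22.
After op 3 (delete): buffer="fqdndgany" (len 9), cursors c1@4 c2@8, authorship ...1...2.
After op 4 (insert('m')): buffer="fqdnmdganmy" (len 11), cursors c1@5 c2@10, authorship ...11...22.

Answer: 5 10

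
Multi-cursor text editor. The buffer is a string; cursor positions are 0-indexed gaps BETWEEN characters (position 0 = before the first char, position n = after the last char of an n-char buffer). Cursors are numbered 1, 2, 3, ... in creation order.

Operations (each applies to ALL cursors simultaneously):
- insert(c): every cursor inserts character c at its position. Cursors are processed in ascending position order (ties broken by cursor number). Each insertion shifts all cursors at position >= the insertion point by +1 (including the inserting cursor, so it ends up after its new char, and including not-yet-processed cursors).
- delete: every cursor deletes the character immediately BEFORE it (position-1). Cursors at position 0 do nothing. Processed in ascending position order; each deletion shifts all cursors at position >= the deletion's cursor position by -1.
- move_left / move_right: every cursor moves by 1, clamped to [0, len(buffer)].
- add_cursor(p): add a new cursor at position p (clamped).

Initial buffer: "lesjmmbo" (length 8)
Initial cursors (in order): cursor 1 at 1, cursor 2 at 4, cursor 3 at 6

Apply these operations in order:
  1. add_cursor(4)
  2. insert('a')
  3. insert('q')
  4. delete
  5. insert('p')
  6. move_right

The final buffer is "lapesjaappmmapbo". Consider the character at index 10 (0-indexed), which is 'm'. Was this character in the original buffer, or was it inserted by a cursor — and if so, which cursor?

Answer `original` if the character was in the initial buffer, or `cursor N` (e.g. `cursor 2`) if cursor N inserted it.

Answer: original

Derivation:
After op 1 (add_cursor(4)): buffer="lesjmmbo" (len 8), cursors c1@1 c2@4 c4@4 c3@6, authorship ........
After op 2 (insert('a')): buffer="laesjaammabo" (len 12), cursors c1@2 c2@7 c4@7 c3@10, authorship .1...24..3..
After op 3 (insert('q')): buffer="laqesjaaqqmmaqbo" (len 16), cursors c1@3 c2@10 c4@10 c3@14, authorship .11...2424..33..
After op 4 (delete): buffer="laesjaammabo" (len 12), cursors c1@2 c2@7 c4@7 c3@10, authorship .1...24..3..
After op 5 (insert('p')): buffer="lapesjaappmmapbo" (len 16), cursors c1@3 c2@10 c4@10 c3@14, authorship .11...2424..33..
After op 6 (move_right): buffer="lapesjaappmmapbo" (len 16), cursors c1@4 c2@11 c4@11 c3@15, authorship .11...2424..33..
Authorship (.=original, N=cursor N): . 1 1 . . . 2 4 2 4 . . 3 3 . .
Index 10: author = original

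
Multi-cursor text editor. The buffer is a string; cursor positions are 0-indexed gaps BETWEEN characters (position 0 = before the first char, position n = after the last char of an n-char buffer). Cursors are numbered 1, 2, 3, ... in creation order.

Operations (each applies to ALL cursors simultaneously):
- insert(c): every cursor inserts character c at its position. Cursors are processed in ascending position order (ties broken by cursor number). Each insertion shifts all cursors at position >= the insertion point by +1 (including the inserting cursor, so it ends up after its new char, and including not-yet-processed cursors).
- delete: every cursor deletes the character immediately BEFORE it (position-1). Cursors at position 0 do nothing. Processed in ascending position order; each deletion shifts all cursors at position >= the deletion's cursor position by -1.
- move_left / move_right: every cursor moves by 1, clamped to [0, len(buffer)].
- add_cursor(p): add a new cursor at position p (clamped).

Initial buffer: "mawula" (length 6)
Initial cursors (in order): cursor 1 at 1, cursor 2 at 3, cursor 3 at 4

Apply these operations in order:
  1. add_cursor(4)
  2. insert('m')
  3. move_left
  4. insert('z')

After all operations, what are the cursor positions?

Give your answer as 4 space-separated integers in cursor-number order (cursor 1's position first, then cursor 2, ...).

After op 1 (add_cursor(4)): buffer="mawula" (len 6), cursors c1@1 c2@3 c3@4 c4@4, authorship ......
After op 2 (insert('m')): buffer="mmawmummla" (len 10), cursors c1@2 c2@5 c3@8 c4@8, authorship .1..2.34..
After op 3 (move_left): buffer="mmawmummla" (len 10), cursors c1@1 c2@4 c3@7 c4@7, authorship .1..2.34..
After op 4 (insert('z')): buffer="mzmawzmumzzmla" (len 14), cursors c1@2 c2@6 c3@11 c4@11, authorship .11..22.3344..

Answer: 2 6 11 11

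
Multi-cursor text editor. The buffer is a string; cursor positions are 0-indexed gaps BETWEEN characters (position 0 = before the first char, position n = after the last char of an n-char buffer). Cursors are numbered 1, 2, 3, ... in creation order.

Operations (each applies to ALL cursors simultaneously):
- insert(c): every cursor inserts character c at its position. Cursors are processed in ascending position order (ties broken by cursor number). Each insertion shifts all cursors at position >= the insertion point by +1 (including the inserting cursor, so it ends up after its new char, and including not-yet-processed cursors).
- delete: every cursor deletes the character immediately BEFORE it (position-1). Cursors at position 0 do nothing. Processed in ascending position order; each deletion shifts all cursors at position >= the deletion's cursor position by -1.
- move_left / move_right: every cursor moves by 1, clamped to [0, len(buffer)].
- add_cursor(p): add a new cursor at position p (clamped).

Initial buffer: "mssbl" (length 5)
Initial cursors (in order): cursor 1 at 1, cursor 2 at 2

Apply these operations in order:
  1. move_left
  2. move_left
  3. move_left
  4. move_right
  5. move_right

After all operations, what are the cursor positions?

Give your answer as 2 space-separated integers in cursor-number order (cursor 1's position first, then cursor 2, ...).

After op 1 (move_left): buffer="mssbl" (len 5), cursors c1@0 c2@1, authorship .....
After op 2 (move_left): buffer="mssbl" (len 5), cursors c1@0 c2@0, authorship .....
After op 3 (move_left): buffer="mssbl" (len 5), cursors c1@0 c2@0, authorship .....
After op 4 (move_right): buffer="mssbl" (len 5), cursors c1@1 c2@1, authorship .....
After op 5 (move_right): buffer="mssbl" (len 5), cursors c1@2 c2@2, authorship .....

Answer: 2 2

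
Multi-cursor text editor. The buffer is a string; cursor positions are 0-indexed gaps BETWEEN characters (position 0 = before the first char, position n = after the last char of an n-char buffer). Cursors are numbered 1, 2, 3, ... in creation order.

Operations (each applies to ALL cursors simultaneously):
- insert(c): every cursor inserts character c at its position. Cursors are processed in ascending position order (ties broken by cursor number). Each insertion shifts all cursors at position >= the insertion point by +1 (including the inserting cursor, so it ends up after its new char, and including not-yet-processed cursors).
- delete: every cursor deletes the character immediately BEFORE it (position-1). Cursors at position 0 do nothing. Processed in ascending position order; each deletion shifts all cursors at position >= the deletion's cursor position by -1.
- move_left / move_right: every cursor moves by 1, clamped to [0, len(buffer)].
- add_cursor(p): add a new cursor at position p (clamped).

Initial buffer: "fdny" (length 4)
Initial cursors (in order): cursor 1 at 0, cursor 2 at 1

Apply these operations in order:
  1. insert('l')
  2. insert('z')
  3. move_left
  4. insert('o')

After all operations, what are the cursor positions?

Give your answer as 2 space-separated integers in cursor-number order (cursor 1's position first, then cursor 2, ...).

After op 1 (insert('l')): buffer="lfldny" (len 6), cursors c1@1 c2@3, authorship 1.2...
After op 2 (insert('z')): buffer="lzflzdny" (len 8), cursors c1@2 c2@5, authorship 11.22...
After op 3 (move_left): buffer="lzflzdny" (len 8), cursors c1@1 c2@4, authorship 11.22...
After op 4 (insert('o')): buffer="lozflozdny" (len 10), cursors c1@2 c2@6, authorship 111.222...

Answer: 2 6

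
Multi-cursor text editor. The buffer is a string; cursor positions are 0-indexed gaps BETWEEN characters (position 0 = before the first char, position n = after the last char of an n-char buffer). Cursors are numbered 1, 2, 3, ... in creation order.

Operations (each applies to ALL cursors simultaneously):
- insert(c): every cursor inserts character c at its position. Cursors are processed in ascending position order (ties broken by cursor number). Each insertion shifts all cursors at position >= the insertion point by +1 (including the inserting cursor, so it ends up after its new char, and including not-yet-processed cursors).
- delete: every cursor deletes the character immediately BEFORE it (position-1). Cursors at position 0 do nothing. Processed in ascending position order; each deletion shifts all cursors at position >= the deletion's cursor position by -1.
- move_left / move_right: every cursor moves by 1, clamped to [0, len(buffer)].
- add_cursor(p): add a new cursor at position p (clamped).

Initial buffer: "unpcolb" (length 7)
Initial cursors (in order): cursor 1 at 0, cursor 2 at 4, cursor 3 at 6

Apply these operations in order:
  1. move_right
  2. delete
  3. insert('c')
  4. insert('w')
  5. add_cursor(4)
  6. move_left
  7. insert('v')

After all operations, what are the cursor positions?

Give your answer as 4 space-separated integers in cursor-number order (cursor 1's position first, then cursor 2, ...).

After op 1 (move_right): buffer="unpcolb" (len 7), cursors c1@1 c2@5 c3@7, authorship .......
After op 2 (delete): buffer="npcl" (len 4), cursors c1@0 c2@3 c3@4, authorship ....
After op 3 (insert('c')): buffer="cnpcclc" (len 7), cursors c1@1 c2@5 c3@7, authorship 1...2.3
After op 4 (insert('w')): buffer="cwnpccwlcw" (len 10), cursors c1@2 c2@7 c3@10, authorship 11...22.33
After op 5 (add_cursor(4)): buffer="cwnpccwlcw" (len 10), cursors c1@2 c4@4 c2@7 c3@10, authorship 11...22.33
After op 6 (move_left): buffer="cwnpccwlcw" (len 10), cursors c1@1 c4@3 c2@6 c3@9, authorship 11...22.33
After op 7 (insert('v')): buffer="cvwnvpccvwlcvw" (len 14), cursors c1@2 c4@5 c2@9 c3@13, authorship 111.4..222.333

Answer: 2 9 13 5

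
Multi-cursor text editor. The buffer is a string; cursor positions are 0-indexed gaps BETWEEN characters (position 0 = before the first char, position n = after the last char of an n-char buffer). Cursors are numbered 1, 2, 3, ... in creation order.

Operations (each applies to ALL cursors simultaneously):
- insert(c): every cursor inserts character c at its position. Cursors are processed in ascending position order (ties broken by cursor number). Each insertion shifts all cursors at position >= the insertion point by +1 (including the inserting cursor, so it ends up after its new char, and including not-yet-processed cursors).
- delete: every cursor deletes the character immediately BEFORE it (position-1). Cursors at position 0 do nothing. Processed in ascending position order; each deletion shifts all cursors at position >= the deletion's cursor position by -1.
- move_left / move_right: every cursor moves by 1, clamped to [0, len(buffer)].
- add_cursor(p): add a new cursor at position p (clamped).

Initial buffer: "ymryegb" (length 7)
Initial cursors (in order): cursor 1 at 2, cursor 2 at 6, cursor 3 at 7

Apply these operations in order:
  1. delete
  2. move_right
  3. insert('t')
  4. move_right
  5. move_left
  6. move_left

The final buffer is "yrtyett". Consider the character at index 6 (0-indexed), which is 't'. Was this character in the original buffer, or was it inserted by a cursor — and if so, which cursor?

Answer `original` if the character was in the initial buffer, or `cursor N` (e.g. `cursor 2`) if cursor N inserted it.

Answer: cursor 3

Derivation:
After op 1 (delete): buffer="yrye" (len 4), cursors c1@1 c2@4 c3@4, authorship ....
After op 2 (move_right): buffer="yrye" (len 4), cursors c1@2 c2@4 c3@4, authorship ....
After op 3 (insert('t')): buffer="yrtyett" (len 7), cursors c1@3 c2@7 c3@7, authorship ..1..23
After op 4 (move_right): buffer="yrtyett" (len 7), cursors c1@4 c2@7 c3@7, authorship ..1..23
After op 5 (move_left): buffer="yrtyett" (len 7), cursors c1@3 c2@6 c3@6, authorship ..1..23
After op 6 (move_left): buffer="yrtyett" (len 7), cursors c1@2 c2@5 c3@5, authorship ..1..23
Authorship (.=original, N=cursor N): . . 1 . . 2 3
Index 6: author = 3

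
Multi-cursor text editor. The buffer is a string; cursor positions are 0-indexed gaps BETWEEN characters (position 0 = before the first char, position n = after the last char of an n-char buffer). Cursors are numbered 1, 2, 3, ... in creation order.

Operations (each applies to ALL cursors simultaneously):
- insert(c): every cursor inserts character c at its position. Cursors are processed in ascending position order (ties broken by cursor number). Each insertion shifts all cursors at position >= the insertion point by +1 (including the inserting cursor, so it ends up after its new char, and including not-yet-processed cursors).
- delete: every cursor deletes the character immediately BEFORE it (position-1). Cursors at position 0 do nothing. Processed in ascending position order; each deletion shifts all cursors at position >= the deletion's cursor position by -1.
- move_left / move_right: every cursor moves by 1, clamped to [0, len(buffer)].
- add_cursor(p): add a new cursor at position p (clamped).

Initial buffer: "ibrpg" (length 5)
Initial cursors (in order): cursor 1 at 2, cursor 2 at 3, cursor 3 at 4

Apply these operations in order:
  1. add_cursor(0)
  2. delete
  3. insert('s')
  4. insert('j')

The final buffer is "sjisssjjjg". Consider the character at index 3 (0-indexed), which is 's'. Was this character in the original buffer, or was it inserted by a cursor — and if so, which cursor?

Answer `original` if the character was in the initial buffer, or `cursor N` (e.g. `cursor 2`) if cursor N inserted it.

After op 1 (add_cursor(0)): buffer="ibrpg" (len 5), cursors c4@0 c1@2 c2@3 c3@4, authorship .....
After op 2 (delete): buffer="ig" (len 2), cursors c4@0 c1@1 c2@1 c3@1, authorship ..
After op 3 (insert('s')): buffer="sisssg" (len 6), cursors c4@1 c1@5 c2@5 c3@5, authorship 4.123.
After op 4 (insert('j')): buffer="sjisssjjjg" (len 10), cursors c4@2 c1@9 c2@9 c3@9, authorship 44.123123.
Authorship (.=original, N=cursor N): 4 4 . 1 2 3 1 2 3 .
Index 3: author = 1

Answer: cursor 1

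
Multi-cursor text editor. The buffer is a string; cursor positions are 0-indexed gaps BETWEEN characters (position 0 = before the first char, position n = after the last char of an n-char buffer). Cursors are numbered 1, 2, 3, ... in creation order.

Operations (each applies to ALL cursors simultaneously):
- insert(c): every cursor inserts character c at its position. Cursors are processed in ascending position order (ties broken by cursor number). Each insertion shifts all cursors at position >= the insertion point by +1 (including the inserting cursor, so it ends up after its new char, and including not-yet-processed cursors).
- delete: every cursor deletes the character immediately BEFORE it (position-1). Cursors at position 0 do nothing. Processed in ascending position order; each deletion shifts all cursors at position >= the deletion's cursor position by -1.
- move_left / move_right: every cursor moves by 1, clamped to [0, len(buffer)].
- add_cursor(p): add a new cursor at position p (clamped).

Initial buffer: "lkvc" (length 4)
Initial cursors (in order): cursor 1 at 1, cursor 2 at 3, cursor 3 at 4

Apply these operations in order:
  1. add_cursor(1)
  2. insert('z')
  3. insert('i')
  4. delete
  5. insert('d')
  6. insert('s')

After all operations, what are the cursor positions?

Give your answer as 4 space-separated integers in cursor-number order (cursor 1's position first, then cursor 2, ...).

Answer: 7 12 16 7

Derivation:
After op 1 (add_cursor(1)): buffer="lkvc" (len 4), cursors c1@1 c4@1 c2@3 c3@4, authorship ....
After op 2 (insert('z')): buffer="lzzkvzcz" (len 8), cursors c1@3 c4@3 c2@6 c3@8, authorship .14..2.3
After op 3 (insert('i')): buffer="lzziikvziczi" (len 12), cursors c1@5 c4@5 c2@9 c3@12, authorship .1414..22.33
After op 4 (delete): buffer="lzzkvzcz" (len 8), cursors c1@3 c4@3 c2@6 c3@8, authorship .14..2.3
After op 5 (insert('d')): buffer="lzzddkvzdczd" (len 12), cursors c1@5 c4@5 c2@9 c3@12, authorship .1414..22.33
After op 6 (insert('s')): buffer="lzzddsskvzdsczds" (len 16), cursors c1@7 c4@7 c2@12 c3@16, authorship .141414..222.333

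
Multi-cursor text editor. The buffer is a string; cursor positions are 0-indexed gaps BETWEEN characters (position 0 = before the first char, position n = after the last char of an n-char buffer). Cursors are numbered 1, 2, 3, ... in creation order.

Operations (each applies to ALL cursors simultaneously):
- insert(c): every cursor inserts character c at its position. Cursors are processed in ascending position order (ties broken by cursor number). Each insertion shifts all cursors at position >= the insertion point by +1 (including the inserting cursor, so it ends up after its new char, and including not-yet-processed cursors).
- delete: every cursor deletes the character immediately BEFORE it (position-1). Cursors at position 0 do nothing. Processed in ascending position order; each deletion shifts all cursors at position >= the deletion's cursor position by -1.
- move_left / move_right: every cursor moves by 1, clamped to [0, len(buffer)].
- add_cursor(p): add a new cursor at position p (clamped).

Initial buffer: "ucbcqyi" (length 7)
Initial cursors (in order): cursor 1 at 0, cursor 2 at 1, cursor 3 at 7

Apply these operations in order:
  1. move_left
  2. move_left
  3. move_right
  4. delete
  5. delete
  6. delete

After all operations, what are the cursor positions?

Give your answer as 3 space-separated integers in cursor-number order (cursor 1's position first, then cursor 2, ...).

Answer: 0 0 2

Derivation:
After op 1 (move_left): buffer="ucbcqyi" (len 7), cursors c1@0 c2@0 c3@6, authorship .......
After op 2 (move_left): buffer="ucbcqyi" (len 7), cursors c1@0 c2@0 c3@5, authorship .......
After op 3 (move_right): buffer="ucbcqyi" (len 7), cursors c1@1 c2@1 c3@6, authorship .......
After op 4 (delete): buffer="cbcqi" (len 5), cursors c1@0 c2@0 c3@4, authorship .....
After op 5 (delete): buffer="cbci" (len 4), cursors c1@0 c2@0 c3@3, authorship ....
After op 6 (delete): buffer="cbi" (len 3), cursors c1@0 c2@0 c3@2, authorship ...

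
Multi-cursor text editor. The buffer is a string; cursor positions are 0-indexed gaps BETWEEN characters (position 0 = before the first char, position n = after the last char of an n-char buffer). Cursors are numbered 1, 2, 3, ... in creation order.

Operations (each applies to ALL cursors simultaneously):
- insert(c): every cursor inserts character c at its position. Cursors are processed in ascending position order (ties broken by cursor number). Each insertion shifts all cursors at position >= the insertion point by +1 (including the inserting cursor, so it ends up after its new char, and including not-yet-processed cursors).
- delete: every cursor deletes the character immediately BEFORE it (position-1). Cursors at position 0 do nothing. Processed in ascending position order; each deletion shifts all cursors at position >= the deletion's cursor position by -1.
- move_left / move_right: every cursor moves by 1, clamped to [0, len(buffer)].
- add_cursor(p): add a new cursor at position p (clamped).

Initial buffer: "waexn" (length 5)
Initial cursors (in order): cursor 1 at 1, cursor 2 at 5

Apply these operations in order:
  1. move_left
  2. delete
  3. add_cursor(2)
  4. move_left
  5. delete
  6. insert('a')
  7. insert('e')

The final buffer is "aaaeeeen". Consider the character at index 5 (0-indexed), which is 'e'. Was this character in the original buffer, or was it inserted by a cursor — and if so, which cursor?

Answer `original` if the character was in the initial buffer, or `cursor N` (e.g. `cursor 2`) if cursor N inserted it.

After op 1 (move_left): buffer="waexn" (len 5), cursors c1@0 c2@4, authorship .....
After op 2 (delete): buffer="waen" (len 4), cursors c1@0 c2@3, authorship ....
After op 3 (add_cursor(2)): buffer="waen" (len 4), cursors c1@0 c3@2 c2@3, authorship ....
After op 4 (move_left): buffer="waen" (len 4), cursors c1@0 c3@1 c2@2, authorship ....
After op 5 (delete): buffer="en" (len 2), cursors c1@0 c2@0 c3@0, authorship ..
After op 6 (insert('a')): buffer="aaaen" (len 5), cursors c1@3 c2@3 c3@3, authorship 123..
After op 7 (insert('e')): buffer="aaaeeeen" (len 8), cursors c1@6 c2@6 c3@6, authorship 123123..
Authorship (.=original, N=cursor N): 1 2 3 1 2 3 . .
Index 5: author = 3

Answer: cursor 3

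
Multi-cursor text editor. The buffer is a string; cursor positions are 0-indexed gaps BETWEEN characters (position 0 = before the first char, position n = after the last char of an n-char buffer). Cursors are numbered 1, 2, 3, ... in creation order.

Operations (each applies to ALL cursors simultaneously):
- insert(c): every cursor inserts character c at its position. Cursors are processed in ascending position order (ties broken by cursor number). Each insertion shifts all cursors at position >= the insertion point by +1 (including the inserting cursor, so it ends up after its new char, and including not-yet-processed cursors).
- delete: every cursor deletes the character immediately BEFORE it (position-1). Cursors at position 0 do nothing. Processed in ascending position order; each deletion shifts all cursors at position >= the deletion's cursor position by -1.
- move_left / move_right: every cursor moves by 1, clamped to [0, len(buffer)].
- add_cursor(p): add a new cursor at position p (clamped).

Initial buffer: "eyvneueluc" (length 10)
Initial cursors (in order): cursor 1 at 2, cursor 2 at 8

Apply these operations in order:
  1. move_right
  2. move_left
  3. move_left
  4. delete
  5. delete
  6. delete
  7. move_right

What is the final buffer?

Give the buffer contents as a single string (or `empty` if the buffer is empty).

Answer: yvnluc

Derivation:
After op 1 (move_right): buffer="eyvneueluc" (len 10), cursors c1@3 c2@9, authorship ..........
After op 2 (move_left): buffer="eyvneueluc" (len 10), cursors c1@2 c2@8, authorship ..........
After op 3 (move_left): buffer="eyvneueluc" (len 10), cursors c1@1 c2@7, authorship ..........
After op 4 (delete): buffer="yvneuluc" (len 8), cursors c1@0 c2@5, authorship ........
After op 5 (delete): buffer="yvneluc" (len 7), cursors c1@0 c2@4, authorship .......
After op 6 (delete): buffer="yvnluc" (len 6), cursors c1@0 c2@3, authorship ......
After op 7 (move_right): buffer="yvnluc" (len 6), cursors c1@1 c2@4, authorship ......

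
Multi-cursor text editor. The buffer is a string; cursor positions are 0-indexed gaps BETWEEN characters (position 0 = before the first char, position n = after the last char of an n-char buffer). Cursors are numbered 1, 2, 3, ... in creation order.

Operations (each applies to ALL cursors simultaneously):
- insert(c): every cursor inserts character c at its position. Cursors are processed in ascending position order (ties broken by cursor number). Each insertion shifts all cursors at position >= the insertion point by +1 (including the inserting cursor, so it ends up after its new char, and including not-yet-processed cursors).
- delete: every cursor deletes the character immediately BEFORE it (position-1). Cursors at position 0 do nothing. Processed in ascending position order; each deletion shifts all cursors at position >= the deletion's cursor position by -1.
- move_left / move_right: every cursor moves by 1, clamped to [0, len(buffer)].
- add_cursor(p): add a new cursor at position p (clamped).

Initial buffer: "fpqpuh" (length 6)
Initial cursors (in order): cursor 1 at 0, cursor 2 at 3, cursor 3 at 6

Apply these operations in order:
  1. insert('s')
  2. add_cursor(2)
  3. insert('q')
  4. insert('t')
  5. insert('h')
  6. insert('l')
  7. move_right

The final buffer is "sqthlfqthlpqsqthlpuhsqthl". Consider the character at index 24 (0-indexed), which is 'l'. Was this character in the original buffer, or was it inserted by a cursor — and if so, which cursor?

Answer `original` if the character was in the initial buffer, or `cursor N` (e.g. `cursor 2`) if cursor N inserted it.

Answer: cursor 3

Derivation:
After op 1 (insert('s')): buffer="sfpqspuhs" (len 9), cursors c1@1 c2@5 c3@9, authorship 1...2...3
After op 2 (add_cursor(2)): buffer="sfpqspuhs" (len 9), cursors c1@1 c4@2 c2@5 c3@9, authorship 1...2...3
After op 3 (insert('q')): buffer="sqfqpqsqpuhsq" (len 13), cursors c1@2 c4@4 c2@8 c3@13, authorship 11.4..22...33
After op 4 (insert('t')): buffer="sqtfqtpqsqtpuhsqt" (len 17), cursors c1@3 c4@6 c2@11 c3@17, authorship 111.44..222...333
After op 5 (insert('h')): buffer="sqthfqthpqsqthpuhsqth" (len 21), cursors c1@4 c4@8 c2@14 c3@21, authorship 1111.444..2222...3333
After op 6 (insert('l')): buffer="sqthlfqthlpqsqthlpuhsqthl" (len 25), cursors c1@5 c4@10 c2@17 c3@25, authorship 11111.4444..22222...33333
After op 7 (move_right): buffer="sqthlfqthlpqsqthlpuhsqthl" (len 25), cursors c1@6 c4@11 c2@18 c3@25, authorship 11111.4444..22222...33333
Authorship (.=original, N=cursor N): 1 1 1 1 1 . 4 4 4 4 . . 2 2 2 2 2 . . . 3 3 3 3 3
Index 24: author = 3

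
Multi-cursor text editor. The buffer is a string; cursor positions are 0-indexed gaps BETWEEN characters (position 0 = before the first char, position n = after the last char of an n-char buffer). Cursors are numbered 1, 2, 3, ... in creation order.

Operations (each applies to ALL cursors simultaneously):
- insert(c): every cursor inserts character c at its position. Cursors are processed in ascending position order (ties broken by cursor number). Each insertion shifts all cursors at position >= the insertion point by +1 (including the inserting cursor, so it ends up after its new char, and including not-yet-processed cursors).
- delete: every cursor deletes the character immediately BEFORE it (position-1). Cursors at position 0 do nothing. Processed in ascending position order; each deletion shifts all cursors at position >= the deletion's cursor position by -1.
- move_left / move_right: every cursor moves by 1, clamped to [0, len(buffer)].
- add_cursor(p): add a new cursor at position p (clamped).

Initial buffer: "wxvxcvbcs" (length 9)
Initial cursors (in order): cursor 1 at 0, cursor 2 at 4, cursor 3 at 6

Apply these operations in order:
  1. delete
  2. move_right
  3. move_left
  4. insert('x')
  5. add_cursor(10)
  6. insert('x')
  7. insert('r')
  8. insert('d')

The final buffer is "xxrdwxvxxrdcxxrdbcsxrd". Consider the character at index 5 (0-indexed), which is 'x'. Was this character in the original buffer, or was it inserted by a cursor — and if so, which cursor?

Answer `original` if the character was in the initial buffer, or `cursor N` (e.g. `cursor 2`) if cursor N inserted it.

After op 1 (delete): buffer="wxvcbcs" (len 7), cursors c1@0 c2@3 c3@4, authorship .......
After op 2 (move_right): buffer="wxvcbcs" (len 7), cursors c1@1 c2@4 c3@5, authorship .......
After op 3 (move_left): buffer="wxvcbcs" (len 7), cursors c1@0 c2@3 c3@4, authorship .......
After op 4 (insert('x')): buffer="xwxvxcxbcs" (len 10), cursors c1@1 c2@5 c3@7, authorship 1...2.3...
After op 5 (add_cursor(10)): buffer="xwxvxcxbcs" (len 10), cursors c1@1 c2@5 c3@7 c4@10, authorship 1...2.3...
After op 6 (insert('x')): buffer="xxwxvxxcxxbcsx" (len 14), cursors c1@2 c2@7 c3@10 c4@14, authorship 11...22.33...4
After op 7 (insert('r')): buffer="xxrwxvxxrcxxrbcsxr" (len 18), cursors c1@3 c2@9 c3@13 c4@18, authorship 111...222.333...44
After op 8 (insert('d')): buffer="xxrdwxvxxrdcxxrdbcsxrd" (len 22), cursors c1@4 c2@11 c3@16 c4@22, authorship 1111...2222.3333...444
Authorship (.=original, N=cursor N): 1 1 1 1 . . . 2 2 2 2 . 3 3 3 3 . . . 4 4 4
Index 5: author = original

Answer: original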